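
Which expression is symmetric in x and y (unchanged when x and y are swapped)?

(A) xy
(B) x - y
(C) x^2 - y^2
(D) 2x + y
A

A symmetric expression is unchanged when the variables are permuted; here the transformation to test is the swap (x, y) -> (y, x).
Substitute the transformed coordinates into each option and compare with the original:
(A) xy  ->  (y)(x) = xy   [equals xy: invariant]
(B) x - y  ->  (y) - (x) = -x + y   [differs from x - y: not invariant]
(C) x^2 - y^2  ->  (y)^2 - (x)^2 = -x^2 + y^2   [differs from x^2 - y^2: not invariant]
(D) 2x + y  ->  2(y) + (x) = x + 2y   [differs from 2x + y: not invariant]

Only option (A), xy, is unchanged by the transformation.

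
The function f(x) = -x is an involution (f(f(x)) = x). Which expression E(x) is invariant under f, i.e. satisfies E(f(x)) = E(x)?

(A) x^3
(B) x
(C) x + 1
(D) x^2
D

Replace x by f(x) = -x in each option and simplify. As a quick numerical cross-check, also compare E(4) with E(f(4)) = E(-4).

(A) x^3  ->  (-x)^3 = -x^3; check: E(4) = 64 but E(-4) = -64.   [not invariant]
(B) x  ->  (-x) = -x; check: E(4) = 4 but E(-4) = -4.   [not invariant]
(C) x + 1  ->  (-x) + 1 = 1 - x; check: E(4) = 5 but E(-4) = -3.   [not invariant]
(D) x^2  ->  (-x)^2, which simplifies back to x^2; check: E(4) = 16, E(-4) = 16.   [invariant]

Only (D) is unchanged. E is symmetric under swapping x with f(x) = -x, which is exactly what an involution does.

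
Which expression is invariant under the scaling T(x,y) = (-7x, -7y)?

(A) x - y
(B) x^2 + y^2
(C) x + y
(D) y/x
D

Under the uniform scaling T(x,y) = (-7x, -7y):
Substitute the transformed coordinates into each option and compare with the original:
(A) x - y  ->  (-7x) - (-7y) = -7x + 7y   [differs from x - y: not invariant]
(B) x^2 + y^2  ->  (-7x)^2 + (-7y)^2 = 49x^2 + 49y^2   [differs from x^2 + y^2: not invariant]
(C) x + y  ->  (-7x) + (-7y) = -7x - 7y   [differs from x + y: not invariant]
(D) y/x  ->  (-7y)/(-7x) = y/x   [equals y/x: invariant]

Only option (D), y/x, is unchanged by the transformation.
The common factor -7 cancels in a ratio of coordinates, while sums, products and sums of squares pick up factors of -7 or 49.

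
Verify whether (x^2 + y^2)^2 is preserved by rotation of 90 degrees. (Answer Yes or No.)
Yes

Applying rotation by 90 degrees: x' = x*cos(90 degrees) - y*sin(90 degrees) = -y, y' = x*sin(90 degrees) + y*cos(90 degrees) = x

Substituting into (x^2 + y^2)^2:
((-y)^2 + (x)^2)^2
= x^4 + 2x^2y^2 + y^4 = (x^2 + y^2)^2

This equals the original expression (x^2 + y^2)^2, so it IS invariant.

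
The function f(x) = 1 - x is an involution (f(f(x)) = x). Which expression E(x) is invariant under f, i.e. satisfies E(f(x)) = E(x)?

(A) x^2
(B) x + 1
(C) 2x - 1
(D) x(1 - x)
D

Replace x by f(x) = 1 - x in each option and simplify. As a quick numerical cross-check, also compare E(4) with E(f(4)) = E(-3).

(A) x^2  ->  (1 - x)^2 = (x - 1)^2; check: E(4) = 16 but E(-3) = 9.   [not invariant]
(B) x + 1  ->  (1 - x) + 1 = 2 - x; check: E(4) = 5 but E(-3) = -2.   [not invariant]
(C) 2x - 1  ->  2(1 - x) - 1 = 1 - 2x; check: E(4) = 7 but E(-3) = -7.   [not invariant]
(D) x(1 - x)  ->  (1 - x)(1 - (1 - x)), which simplifies back to x(1 - x); check: E(4) = -12, E(-3) = -12.   [invariant]

Only (D) is unchanged. E is symmetric under swapping x with f(x) = 1 - x, which is exactly what an involution does.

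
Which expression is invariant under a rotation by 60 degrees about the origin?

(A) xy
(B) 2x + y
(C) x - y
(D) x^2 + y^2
D

A rotation by 60 degrees sends (x, y) to (x/2 - sqrt(3)y/2, sqrt(3)x/2 + y/2).
Substitute the transformed coordinates into each option and compare with the original:
(A) xy  ->  (x/2 - sqrt(3)y/2)(sqrt(3)x/2 + y/2) = sqrt(3)x^2/4 - xy/2 - sqrt(3)y^2/4   [differs from xy: not invariant]
(B) 2x + y  ->  2(x/2 - sqrt(3)y/2) + (sqrt(3)x/2 + y/2) = sqrt(3)x/2 + x - sqrt(3)y + y/2   [differs from 2x + y: not invariant]
(C) x - y  ->  (x/2 - sqrt(3)y/2) - (sqrt(3)x/2 + y/2) = -sqrt(3)x/2 + x/2 - sqrt(3)y/2 - y/2   [differs from x - y: not invariant]
(D) x^2 + y^2  ->  (x/2 - sqrt(3)y/2)^2 + (sqrt(3)x/2 + y/2)^2 = x^2 + y^2   [equals x^2 + y^2: invariant]

Only option (D), x^2 + y^2, is unchanged by the transformation.
Geometrically, x^2 + y^2 is the squared distance from the origin, which every rotation about the origin preserves.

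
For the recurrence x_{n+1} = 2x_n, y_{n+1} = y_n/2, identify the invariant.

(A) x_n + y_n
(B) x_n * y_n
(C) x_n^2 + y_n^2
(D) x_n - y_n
B

For the recurrence x_{n+1} = 2x_n, y_{n+1} = y_n/2:

x_{n+1} * y_{n+1} = (2x_n) * (y_n/2) = x_n * y_n
The product is conserved.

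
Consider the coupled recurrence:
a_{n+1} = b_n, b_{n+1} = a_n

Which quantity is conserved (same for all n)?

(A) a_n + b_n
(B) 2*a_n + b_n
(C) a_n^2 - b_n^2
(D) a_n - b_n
A

Replace a_n by a_{n+1} = b_n and b_n by b_{n+1} = a_n in each option and simplify:
(A) a_n + b_n  ->  (b_n) + (a_n) = a_n + b_n   [conserved]
(B) 2*a_n + b_n  ->  2*(b_n) + (a_n) = a_n + 2*b_n   [not conserved]
(C) a_n^2 - b_n^2  ->  (b_n)^2 - (a_n)^2 = -a_n^2 + b_n^2   [not conserved]
(D) a_n - b_n  ->  (b_n) - (a_n) = -a_n + b_n   [not conserved]

Only (A) a_n + b_n returns to itself after one step, so it is the conserved quantity.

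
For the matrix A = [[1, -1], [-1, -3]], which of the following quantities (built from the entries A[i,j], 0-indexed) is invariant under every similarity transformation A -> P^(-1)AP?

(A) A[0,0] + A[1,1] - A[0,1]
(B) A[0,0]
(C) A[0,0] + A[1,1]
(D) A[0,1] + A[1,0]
C

A[0,0] + A[1,1] is the trace of A. By the cyclic property of the trace, tr(P^(-1)AP) = tr(APP^(-1)) = tr(A), so it is the same for every matrix similar to A.

The other combinations are not similarity invariants. For example, take P = [[1, 2], [0, 1]] (det P = 1), so P^(-1) = [[1, -2], [0, 1]] and
B = P^(-1)AP = [[3, 11], [-1, -5]].
Evaluating each option on A and on B:
(A) A[0,0] + A[1,1] - A[0,1]: -1 for A, -13 for B -> changes
(B) A[0,0]: 1 for A, 3 for B -> changes
(C) A[0,0] + A[1,1]: -2 for A, -2 for B -> unchanged
(D) A[0,1] + A[1,0]: -2 for A, 10 for B -> changes

Only (C) A[0,0] + A[1,1] = -2 survives (and it does so for every P, not just this one), so it is the invariant.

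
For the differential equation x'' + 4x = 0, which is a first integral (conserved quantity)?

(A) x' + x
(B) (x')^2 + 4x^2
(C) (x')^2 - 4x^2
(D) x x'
B

A first integral I satisfies dI/dt = 0 along every solution. Differentiate each option and use the equation of motion:
(A) d/dt[x' + x] = x'' + x' = -4x + x', not identically 0
(B) d/dt[(x')^2 + 4x^2] = 2x'x'' + 8x x' = 2x'(-4x) + 8x x' = 0
(C) d/dt[(x')^2 - 4x^2] = 2x'x'' - 8x x' = -16x x', not identically 0
(D) d/dt[x x'] = (x')^2 + x x'' = (x')^2 - 4x^2, not identically 0

Only (B) has zero time-derivative. So the energy-like quantity (x')^2 + 4x^2 is the first integral.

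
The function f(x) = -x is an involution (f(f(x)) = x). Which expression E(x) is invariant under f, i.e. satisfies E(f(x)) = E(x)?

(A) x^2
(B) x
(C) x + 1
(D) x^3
A

Replace x by f(x) = -x in each option and simplify. As a quick numerical cross-check, also compare E(5) with E(f(5)) = E(-5).

(A) x^2  ->  (-x)^2, which simplifies back to x^2; check: E(5) = 25, E(-5) = 25.   [invariant]
(B) x  ->  (-x) = -x; check: E(5) = 5 but E(-5) = -5.   [not invariant]
(C) x + 1  ->  (-x) + 1 = 1 - x; check: E(5) = 6 but E(-5) = -4.   [not invariant]
(D) x^3  ->  (-x)^3 = -x^3; check: E(5) = 125 but E(-5) = -125.   [not invariant]

Only (A) is unchanged. E is symmetric under swapping x with f(x) = -x, which is exactly what an involution does.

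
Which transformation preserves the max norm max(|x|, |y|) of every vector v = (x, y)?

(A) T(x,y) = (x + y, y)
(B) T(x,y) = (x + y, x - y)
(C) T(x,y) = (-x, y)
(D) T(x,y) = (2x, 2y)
C

A transformation preserves a norm if ||T(v)|| = ||v|| for every v; a single vector where the norm changes rules an option out.

(A) T(x,y) = (x + y, y): v = (1, 1) has norm max(|1|, |1|) = 1, but T(v) = (2, 1) has norm 2 -- not preserved.
(B) T(x,y) = (x + y, x - y): v = (1, 1) has norm max(|1|, |1|) = 1, but T(v) = (2, 0) has norm 2 -- not preserved.
(C) T(x,y) = (-x, y): preserves the norm -- it only permutes the coordinates and/or flips signs, which leaves max(|x|, |y|) unchanged.
(D) T(x,y) = (2x, 2y): v = (1, 0) has norm max(|1|, |0|) = 1, but T(v) = (2, 0) has norm 2 -- not preserved.

Therefore the answer is (C).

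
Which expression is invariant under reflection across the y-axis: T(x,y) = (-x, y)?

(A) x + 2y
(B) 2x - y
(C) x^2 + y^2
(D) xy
C

The map is reflection across the y-axis: T(x,y) = (-x, y).
Substitute the transformed coordinates into each option and compare with the original:
(A) x + 2y  ->  (-x) + 2(y) = -x + 2y   [differs from x + 2y: not invariant]
(B) 2x - y  ->  2(-x) - (y) = -2x - y   [differs from 2x - y: not invariant]
(C) x^2 + y^2  ->  (-x)^2 + (y)^2 = x^2 + y^2   [equals x^2 + y^2: invariant]
(D) xy  ->  (-x)(y) = -xy   [differs from xy: not invariant]

Only option (C), x^2 + y^2, is unchanged by the transformation.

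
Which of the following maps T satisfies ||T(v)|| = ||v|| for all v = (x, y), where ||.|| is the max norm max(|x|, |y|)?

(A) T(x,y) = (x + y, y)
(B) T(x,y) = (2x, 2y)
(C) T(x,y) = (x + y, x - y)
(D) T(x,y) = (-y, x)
D

A transformation preserves a norm if ||T(v)|| = ||v|| for every v; a single vector where the norm changes rules an option out.

(A) T(x,y) = (x + y, y): v = (1, 1) has norm max(|1|, |1|) = 1, but T(v) = (2, 1) has norm 2 -- not preserved.
(B) T(x,y) = (2x, 2y): v = (1, 0) has norm max(|1|, |0|) = 1, but T(v) = (2, 0) has norm 2 -- not preserved.
(C) T(x,y) = (x + y, x - y): v = (1, 1) has norm max(|1|, |1|) = 1, but T(v) = (2, 0) has norm 2 -- not preserved.
(D) T(x,y) = (-y, x): preserves the norm -- it only permutes the coordinates and/or flips signs, which leaves max(|x|, |y|) unchanged.

Therefore the answer is (D).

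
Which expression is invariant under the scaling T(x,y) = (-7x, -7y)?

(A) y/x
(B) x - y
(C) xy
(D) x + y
A

Under the uniform scaling T(x,y) = (-7x, -7y):
Substitute the transformed coordinates into each option and compare with the original:
(A) y/x  ->  (-7y)/(-7x) = y/x   [equals y/x: invariant]
(B) x - y  ->  (-7x) - (-7y) = -7x + 7y   [differs from x - y: not invariant]
(C) xy  ->  (-7x)(-7y) = 49xy   [differs from xy: not invariant]
(D) x + y  ->  (-7x) + (-7y) = -7x - 7y   [differs from x + y: not invariant]

Only option (A), y/x, is unchanged by the transformation.
The common factor -7 cancels in a ratio of coordinates, while sums, products and sums of squares pick up factors of -7 or 49.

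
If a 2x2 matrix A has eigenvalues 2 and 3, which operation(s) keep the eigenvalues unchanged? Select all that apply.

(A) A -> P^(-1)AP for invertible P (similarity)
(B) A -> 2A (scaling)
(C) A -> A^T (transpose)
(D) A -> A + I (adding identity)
A and C

Eigenvalues are preserved by:
1. Similarity transformations: A -> P^(-1)AP (same characteristic polynomial)
2. Transpose: A^T has the same eigenvalues as A

Eigenvalues are NOT preserved by:
- Adding identity: eigenvalues become 2+1, 3+1
- Scaling: eigenvalues become 4, 6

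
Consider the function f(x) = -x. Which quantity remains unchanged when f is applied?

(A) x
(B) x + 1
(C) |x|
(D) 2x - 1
C

For f(x) = -x:
Applying f replaces x by -x. Since |-x| = |x|, the absolute value is unchanged by f, whereas x -> -x, 2x - 1 -> -2x - 1 and x + 1 -> -x + 1 all change.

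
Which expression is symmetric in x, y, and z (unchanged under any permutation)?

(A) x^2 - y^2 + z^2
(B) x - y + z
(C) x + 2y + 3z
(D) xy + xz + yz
D

A symmetric expression is unchanged when the variables are permuted; here the transformation to test is the swap (x, y) -> (y, x).
A symmetric expression must survive every permutation; the single swap x <-> y already eliminates the distractors, and the keyed expression is also unchanged by x <-> z and y <-> z (each variable enters it in exactly the same way).
Substitute the transformed coordinates into each option and compare with the original:
(A) x^2 - y^2 + z^2  ->  (y)^2 - (x)^2 + z^2 = -x^2 + y^2 + z^2   [differs from x^2 - y^2 + z^2: not invariant]
(B) x - y + z  ->  (y) - (x) + z = -x + y + z   [differs from x - y + z: not invariant]
(C) x + 2y + 3z  ->  (y) + 2(x) + 3z = 2x + y + 3z   [differs from x + 2y + 3z: not invariant]
(D) xy + xz + yz  ->  (y)(x) + (y)z + (x)z = xy + xz + yz   [equals xy + xz + yz: invariant]

Only option (D), xy + xz + yz, is unchanged by the transformation.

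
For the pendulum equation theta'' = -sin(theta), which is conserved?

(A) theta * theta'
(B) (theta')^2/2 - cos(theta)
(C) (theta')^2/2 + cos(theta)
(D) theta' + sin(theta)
B

A first integral I satisfies dI/dt = 0 along every solution. Differentiate each option and use the equation of motion:
(A) d/dt[theta * theta'] = (theta')^2 + theta theta'' = (theta')^2 - theta sin(theta), not identically 0
(B) d/dt[(theta')^2/2 - cos(theta)] = theta' theta'' + sin(theta) theta' = theta'(-sin(theta)) + theta' sin(theta) = 0
(C) d/dt[(theta')^2/2 + cos(theta)] = theta' theta'' - sin(theta) theta' = -2 theta' sin(theta), not identically 0
(D) d/dt[theta' + sin(theta)] = theta'' + cos(theta) theta' = -sin(theta) + theta' cos(theta), not identically 0

Only (B) has zero time-derivative. This is the total energy: kinetic (theta')^2/2 plus potential -cos(theta).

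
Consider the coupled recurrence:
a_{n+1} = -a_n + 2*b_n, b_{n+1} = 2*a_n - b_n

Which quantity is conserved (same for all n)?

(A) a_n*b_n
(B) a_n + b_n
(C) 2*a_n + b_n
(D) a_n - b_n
B

Replace a_n by a_{n+1} = -a_n + 2*b_n and b_n by b_{n+1} = 2*a_n - b_n in each option and simplify:
(A) a_n*b_n  ->  (-a_n + 2*b_n)*(2*a_n - b_n) = -2*a_n^2 + 5*a_n*b_n - 2*b_n^2   [not conserved]
(B) a_n + b_n  ->  (-a_n + 2*b_n) + (2*a_n - b_n) = a_n + b_n   [conserved]
(C) 2*a_n + b_n  ->  2*(-a_n + 2*b_n) + (2*a_n - b_n) = 3*b_n   [not conserved]
(D) a_n - b_n  ->  (-a_n + 2*b_n) - (2*a_n - b_n) = -3*a_n + 3*b_n   [not conserved]

Only (B) a_n + b_n returns to itself after one step, so it is the conserved quantity.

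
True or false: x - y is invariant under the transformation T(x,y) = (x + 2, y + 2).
True

Substitute T(x,y) = (x + 2, y + 2) into the expression and compare with the original.

Original: x - y
After applying T: (x + 2) - (y + 2) = x - y

This is identical to the original x - y, so the expression is invariant.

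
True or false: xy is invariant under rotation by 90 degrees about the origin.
False

Applying rotation by 90 degrees: x' = x*cos(90 degrees) - y*sin(90 degrees) = -y, y' = x*sin(90 degrees) + y*cos(90 degrees) = x

Substituting into xy:
(-y)(x)
= -xy

This differs from the original expression xy, so it is NOT invariant.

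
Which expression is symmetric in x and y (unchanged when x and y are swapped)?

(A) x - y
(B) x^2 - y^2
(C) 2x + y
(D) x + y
D

A symmetric expression is unchanged when the variables are permuted; here the transformation to test is the swap (x, y) -> (y, x).
Substitute the transformed coordinates into each option and compare with the original:
(A) x - y  ->  (y) - (x) = -x + y   [differs from x - y: not invariant]
(B) x^2 - y^2  ->  (y)^2 - (x)^2 = -x^2 + y^2   [differs from x^2 - y^2: not invariant]
(C) 2x + y  ->  2(y) + (x) = x + 2y   [differs from 2x + y: not invariant]
(D) x + y  ->  (y) + (x) = x + y   [equals x + y: invariant]

Only option (D), x + y, is unchanged by the transformation.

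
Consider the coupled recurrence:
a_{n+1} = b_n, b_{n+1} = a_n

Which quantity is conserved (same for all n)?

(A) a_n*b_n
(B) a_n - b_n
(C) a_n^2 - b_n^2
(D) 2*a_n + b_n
A

Replace a_n by a_{n+1} = b_n and b_n by b_{n+1} = a_n in each option and simplify:
(A) a_n*b_n  ->  (b_n)*(a_n) = a_n*b_n   [conserved]
(B) a_n - b_n  ->  (b_n) - (a_n) = -a_n + b_n   [not conserved]
(C) a_n^2 - b_n^2  ->  (b_n)^2 - (a_n)^2 = -a_n^2 + b_n^2   [not conserved]
(D) 2*a_n + b_n  ->  2*(b_n) + (a_n) = a_n + 2*b_n   [not conserved]

Only (A) a_n*b_n returns to itself after one step, so it is the conserved quantity.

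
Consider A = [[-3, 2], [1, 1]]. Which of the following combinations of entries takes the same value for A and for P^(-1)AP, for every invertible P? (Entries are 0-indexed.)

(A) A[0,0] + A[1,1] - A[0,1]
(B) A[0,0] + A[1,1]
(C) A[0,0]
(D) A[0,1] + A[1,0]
B

A[0,0] + A[1,1] is the trace of A. By the cyclic property of the trace, tr(P^(-1)AP) = tr(APP^(-1)) = tr(A), so it is the same for every matrix similar to A.

The other combinations are not similarity invariants. For example, take P = [[2, 1], [1, 1]] (det P = 1), so P^(-1) = [[1, -1], [-1, 2]] and
B = P^(-1)AP = [[-7, -3], [10, 5]].
Evaluating each option on A and on B:
(A) A[0,0] + A[1,1] - A[0,1]: -4 for A, 1 for B -> changes
(B) A[0,0] + A[1,1]: -2 for A, -2 for B -> unchanged
(C) A[0,0]: -3 for A, -7 for B -> changes
(D) A[0,1] + A[1,0]: 3 for A, 7 for B -> changes

Only (B) A[0,0] + A[1,1] = -2 survives (and it does so for every P, not just this one), so it is the invariant.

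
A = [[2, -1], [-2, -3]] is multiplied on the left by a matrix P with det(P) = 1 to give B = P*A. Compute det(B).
-8

By the multiplicative property of determinants, det(B) = det(P*A) = det(P) * det(A) = det(A),
so the determinant is invariant under multiplication by any determinant-1 matrix; we just need det(A).

det(A) = (2)(-3) - (-1)(-2) = -6 - 2 = -8

Therefore det(B) = 1 * (-8) = -8.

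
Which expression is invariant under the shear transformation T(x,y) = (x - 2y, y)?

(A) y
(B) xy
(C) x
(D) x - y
A

Under the shear T(x,y) = (x - 2y, y):
Substitute the transformed coordinates into each option and compare with the original:
(A) y  ->  (y) = y   [equals y: invariant]
(B) xy  ->  (x - 2y)(y) = xy - 2y^2   [differs from xy: not invariant]
(C) x  ->  (x - 2y) = x - 2y   [differs from x: not invariant]
(D) x - y  ->  (x - 2y) - (y) = x - 3y   [differs from x - y: not invariant]

Only option (A), y, is unchanged by the transformation.
A horizontal shear moves points parallel to the x-axis, so the y-coordinate (and any function of y alone) is unchanged.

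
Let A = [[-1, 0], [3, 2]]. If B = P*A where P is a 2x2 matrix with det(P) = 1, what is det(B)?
-2

By the multiplicative property of determinants, det(B) = det(P*A) = det(P) * det(A) = det(A),
so the determinant is invariant under multiplication by any determinant-1 matrix; we just need det(A).

det(A) = (-1)(2) - (0)(3) = -2 - 0 = -2

Therefore det(B) = 1 * (-2) = -2.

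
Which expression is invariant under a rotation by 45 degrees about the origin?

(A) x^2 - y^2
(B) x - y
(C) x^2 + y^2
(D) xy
C

A rotation by 45 degrees sends (x, y) to (sqrt(2)x/2 - sqrt(2)y/2, sqrt(2)x/2 + sqrt(2)y/2).
Substitute the transformed coordinates into each option and compare with the original:
(A) x^2 - y^2  ->  (sqrt(2)x/2 - sqrt(2)y/2)^2 - (sqrt(2)x/2 + sqrt(2)y/2)^2 = -2xy   [differs from x^2 - y^2: not invariant]
(B) x - y  ->  (sqrt(2)x/2 - sqrt(2)y/2) - (sqrt(2)x/2 + sqrt(2)y/2) = -sqrt(2)y   [differs from x - y: not invariant]
(C) x^2 + y^2  ->  (sqrt(2)x/2 - sqrt(2)y/2)^2 + (sqrt(2)x/2 + sqrt(2)y/2)^2 = x^2 + y^2   [equals x^2 + y^2: invariant]
(D) xy  ->  (sqrt(2)x/2 - sqrt(2)y/2)(sqrt(2)x/2 + sqrt(2)y/2) = x^2/2 - y^2/2   [differs from xy: not invariant]

Only option (C), x^2 + y^2, is unchanged by the transformation.
Geometrically, x^2 + y^2 is the squared distance from the origin, which every rotation about the origin preserves.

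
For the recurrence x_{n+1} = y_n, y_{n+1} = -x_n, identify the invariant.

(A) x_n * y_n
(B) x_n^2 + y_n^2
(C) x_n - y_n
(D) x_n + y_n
B

For the recurrence x_{n+1} = y_n, y_{n+1} = -x_n:

x_{n+1}^2 + y_{n+1}^2 = y_n^2 + (-x_n)^2 = x_n^2 + y_n^2
The sum of squares is conserved (like energy in a harmonic oscillator).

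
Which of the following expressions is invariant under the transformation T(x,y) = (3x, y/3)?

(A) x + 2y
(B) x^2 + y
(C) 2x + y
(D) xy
D

An expression E(x,y) is invariant under T if E(T(x,y)) = E(x,y). Here T(x,y) = (3x, y/3).
Substitute the transformed coordinates into each option and compare with the original:
(A) x + 2y  ->  (3x) + 2(y/3) = 3x + 2y/3   [differs from x + 2y: not invariant]
(B) x^2 + y  ->  (3x)^2 + (y/3) = 9x^2 + y/3   [differs from x^2 + y: not invariant]
(C) 2x + y  ->  2(3x) + (y/3) = 6x + y/3   [differs from 2x + y: not invariant]
(D) xy  ->  (3x)(y/3) = xy   [equals xy: invariant]

Only option (D), xy, is unchanged by the transformation.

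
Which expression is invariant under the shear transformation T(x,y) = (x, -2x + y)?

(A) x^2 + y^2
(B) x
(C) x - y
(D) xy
B

Under the shear T(x,y) = (x, -2x + y):
Substitute the transformed coordinates into each option and compare with the original:
(A) x^2 + y^2  ->  (x)^2 + (-2x + y)^2 = 5x^2 - 4xy + y^2   [differs from x^2 + y^2: not invariant]
(B) x  ->  (x) = x   [equals x: invariant]
(C) x - y  ->  (x) - (-2x + y) = 3x - y   [differs from x - y: not invariant]
(D) xy  ->  (x)(-2x + y) = -2x^2 + xy   [differs from xy: not invariant]

Only option (B), x, is unchanged by the transformation.
A vertical shear moves points parallel to the y-axis, so the x-coordinate (and any function of x alone) is unchanged.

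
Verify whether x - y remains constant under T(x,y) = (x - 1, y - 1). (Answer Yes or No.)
Yes

Substitute T(x,y) = (x - 1, y - 1) into the expression and compare with the original.

Original: x - y
After applying T: (x - 1) - (y - 1) = x - y

This is identical to the original x - y, so the expression is invariant.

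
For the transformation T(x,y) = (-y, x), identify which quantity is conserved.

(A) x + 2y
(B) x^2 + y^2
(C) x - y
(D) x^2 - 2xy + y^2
B

An expression E(x,y) is invariant under T if E(T(x,y)) = E(x,y). Here T(x,y) = (-y, x).
Substitute the transformed coordinates into each option and compare with the original:
(A) x + 2y  ->  (-y) + 2(x) = 2x - y   [differs from x + 2y: not invariant]
(B) x^2 + y^2  ->  (-y)^2 + (x)^2 = x^2 + y^2   [equals x^2 + y^2: invariant]
(C) x - y  ->  (-y) - (x) = -x - y   [differs from x - y: not invariant]
(D) x^2 - 2xy + y^2  ->  (-y)^2 - 2(-y)(x) + (x)^2 = x^2 + 2xy + y^2   [differs from x^2 - 2xy + y^2: not invariant]

Only option (B), x^2 + y^2, is unchanged by the transformation.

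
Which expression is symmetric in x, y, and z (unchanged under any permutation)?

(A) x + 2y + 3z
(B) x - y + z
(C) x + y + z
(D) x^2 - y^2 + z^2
C

A symmetric expression is unchanged when the variables are permuted; here the transformation to test is the swap (x, y) -> (y, x).
A symmetric expression must survive every permutation; the single swap x <-> y already eliminates the distractors, and the keyed expression is also unchanged by x <-> z and y <-> z (each variable enters it in exactly the same way).
Substitute the transformed coordinates into each option and compare with the original:
(A) x + 2y + 3z  ->  (y) + 2(x) + 3z = 2x + y + 3z   [differs from x + 2y + 3z: not invariant]
(B) x - y + z  ->  (y) - (x) + z = -x + y + z   [differs from x - y + z: not invariant]
(C) x + y + z  ->  (y) + (x) + z = x + y + z   [equals x + y + z: invariant]
(D) x^2 - y^2 + z^2  ->  (y)^2 - (x)^2 + z^2 = -x^2 + y^2 + z^2   [differs from x^2 - y^2 + z^2: not invariant]

Only option (C), x + y + z, is unchanged by the transformation.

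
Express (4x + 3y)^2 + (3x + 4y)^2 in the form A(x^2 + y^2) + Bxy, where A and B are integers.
25(x^2 + y^2) + 48xy

Expanding: (4x + 3y)^2 = 16x^2 + 24xy + 9y^2
(3x + 4y)^2 = 9x^2 + 24xy + 16y^2
Sum = (16+9)(x^2+y^2) + 48xy = 25(x^2 + y^2) + 48xy
This is symmetric in x and y.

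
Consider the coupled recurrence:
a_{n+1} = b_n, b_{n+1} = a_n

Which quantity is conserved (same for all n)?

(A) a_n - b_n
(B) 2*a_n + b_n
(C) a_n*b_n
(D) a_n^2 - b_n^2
C

Replace a_n by a_{n+1} = b_n and b_n by b_{n+1} = a_n in each option and simplify:
(A) a_n - b_n  ->  (b_n) - (a_n) = -a_n + b_n   [not conserved]
(B) 2*a_n + b_n  ->  2*(b_n) + (a_n) = a_n + 2*b_n   [not conserved]
(C) a_n*b_n  ->  (b_n)*(a_n) = a_n*b_n   [conserved]
(D) a_n^2 - b_n^2  ->  (b_n)^2 - (a_n)^2 = -a_n^2 + b_n^2   [not conserved]

Only (C) a_n*b_n returns to itself after one step, so it is the conserved quantity.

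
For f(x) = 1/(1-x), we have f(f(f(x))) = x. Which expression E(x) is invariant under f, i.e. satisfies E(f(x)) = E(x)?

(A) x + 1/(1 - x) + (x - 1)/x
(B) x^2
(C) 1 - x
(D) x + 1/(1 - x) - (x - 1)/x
A

Replace x by f(x) = 1/(1 - x) in each option and simplify. As a quick numerical cross-check, also compare E(3) with E(f(3)) = E(-1/2).

(A) x + 1/(1 - x) + (x - 1)/x  ->  (1/(1 - x)) + 1/(1 - (1/(1 - x))) + ((1/(1 - x)) - 1)/(1/(1 - x)), which simplifies back to x + 1/(1 - x) + (x - 1)/x; check: E(3) = 19/6, E(-1/2) = 19/6.   [invariant]
(B) x^2  ->  (1/(1 - x))^2 = (x - 1)^(-2); check: E(3) = 9 but E(-1/2) = 1/4.   [not invariant]
(C) 1 - x  ->  1 - (1/(1 - x)) = x/(x - 1); check: E(3) = -2 but E(-1/2) = 3/2.   [not invariant]
(D) x + 1/(1 - x) - (x - 1)/x  ->  (1/(1 - x)) + 1/(1 - (1/(1 - x))) - ((1/(1 - x)) - 1)/(1/(1 - x)) = (x^2(1 - x) - x + (x - 1)^2)/(x(x - 1)); check: E(3) = 11/6 but E(-1/2) = -17/6.   [not invariant]

Only (A) is unchanged. Indeed f(f(x)) = 1/(1 - 1/(1-x)) = (1-x)/(-x) = (x-1)/x, so E(x) = x + f(x) + f(f(x)) is the sum over the whole 3-cycle; applying f just permutes the three terms cyclically (x -> f(x) -> f(f(x)) -> x), leaving the sum unchanged.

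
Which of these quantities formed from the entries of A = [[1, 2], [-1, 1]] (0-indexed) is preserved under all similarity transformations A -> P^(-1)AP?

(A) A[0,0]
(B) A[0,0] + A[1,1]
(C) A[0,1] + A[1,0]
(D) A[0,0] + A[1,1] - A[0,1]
B

A[0,0] + A[1,1] is the trace of A. By the cyclic property of the trace, tr(P^(-1)AP) = tr(APP^(-1)) = tr(A), so it is the same for every matrix similar to A.

The other combinations are not similarity invariants. For example, take P = [[2, 1], [1, 1]] (det P = 1), so P^(-1) = [[1, -1], [-1, 2]] and
B = P^(-1)AP = [[5, 3], [-6, -3]].
Evaluating each option on A and on B:
(A) A[0,0]: 1 for A, 5 for B -> changes
(B) A[0,0] + A[1,1]: 2 for A, 2 for B -> unchanged
(C) A[0,1] + A[1,0]: 1 for A, -3 for B -> changes
(D) A[0,0] + A[1,1] - A[0,1]: 0 for A, -1 for B -> changes

Only (B) A[0,0] + A[1,1] = 2 survives (and it does so for every P, not just this one), so it is the invariant.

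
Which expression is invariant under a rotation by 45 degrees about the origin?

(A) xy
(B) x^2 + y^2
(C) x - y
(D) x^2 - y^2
B

A rotation by 45 degrees sends (x, y) to (sqrt(2)x/2 - sqrt(2)y/2, sqrt(2)x/2 + sqrt(2)y/2).
Substitute the transformed coordinates into each option and compare with the original:
(A) xy  ->  (sqrt(2)x/2 - sqrt(2)y/2)(sqrt(2)x/2 + sqrt(2)y/2) = x^2/2 - y^2/2   [differs from xy: not invariant]
(B) x^2 + y^2  ->  (sqrt(2)x/2 - sqrt(2)y/2)^2 + (sqrt(2)x/2 + sqrt(2)y/2)^2 = x^2 + y^2   [equals x^2 + y^2: invariant]
(C) x - y  ->  (sqrt(2)x/2 - sqrt(2)y/2) - (sqrt(2)x/2 + sqrt(2)y/2) = -sqrt(2)y   [differs from x - y: not invariant]
(D) x^2 - y^2  ->  (sqrt(2)x/2 - sqrt(2)y/2)^2 - (sqrt(2)x/2 + sqrt(2)y/2)^2 = -2xy   [differs from x^2 - y^2: not invariant]

Only option (B), x^2 + y^2, is unchanged by the transformation.
Geometrically, x^2 + y^2 is the squared distance from the origin, which every rotation about the origin preserves.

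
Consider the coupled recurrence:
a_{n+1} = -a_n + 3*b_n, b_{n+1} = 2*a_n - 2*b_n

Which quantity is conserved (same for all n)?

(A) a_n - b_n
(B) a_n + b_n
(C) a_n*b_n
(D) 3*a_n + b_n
B

Replace a_n by a_{n+1} = -a_n + 3*b_n and b_n by b_{n+1} = 2*a_n - 2*b_n in each option and simplify:
(A) a_n - b_n  ->  (-a_n + 3*b_n) - (2*a_n - 2*b_n) = -3*a_n + 5*b_n   [not conserved]
(B) a_n + b_n  ->  (-a_n + 3*b_n) + (2*a_n - 2*b_n) = a_n + b_n   [conserved]
(C) a_n*b_n  ->  (-a_n + 3*b_n)*(2*a_n - 2*b_n) = -2*a_n^2 + 8*a_n*b_n - 6*b_n^2   [not conserved]
(D) 3*a_n + b_n  ->  3*(-a_n + 3*b_n) + (2*a_n - 2*b_n) = -a_n + 7*b_n   [not conserved]

Only (B) a_n + b_n returns to itself after one step, so it is the conserved quantity.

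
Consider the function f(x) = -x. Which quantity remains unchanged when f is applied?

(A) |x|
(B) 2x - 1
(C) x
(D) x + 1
A

For f(x) = -x:
Applying f replaces x by -x. Since |-x| = |x|, the absolute value is unchanged by f, whereas x -> -x, 2x - 1 -> -2x - 1 and x + 1 -> -x + 1 all change.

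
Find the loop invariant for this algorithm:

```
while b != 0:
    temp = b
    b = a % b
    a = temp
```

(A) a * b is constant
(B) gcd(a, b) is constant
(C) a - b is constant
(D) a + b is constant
B

A loop invariant must hold before the first iteration and be re-established by every execution of the body.

(B) gcd(a, b) is constant: One iteration replaces (a, b) by (b, a mod b). Since a mod b = a - q*b for an integer q, any common divisor of a and b divides b and a mod b, and conversely; hence gcd(b, a mod b) = gcd(a, b). For instance (22, 12) -> (12, 10) keeps gcd = 2. At exit b = 0 and a = gcd of the original inputs.

The other options fail:
(A) a * b is constant: e.g. (a, b) = (22, 12) -> (12, 10): the product goes from 264 to 120.
(C) a - b is constant: e.g. (a, b) = (22, 12) -> (12, 10): the difference goes from 10 to 2.
(D) a + b is constant: e.g. (a, b) = (22, 12) -> (12, 10): the sum goes from 34 to 22.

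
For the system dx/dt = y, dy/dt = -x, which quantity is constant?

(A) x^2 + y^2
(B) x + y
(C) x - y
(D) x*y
A

A first integral I satisfies dI/dt = 0 along every solution. Differentiate each option and use the equation of motion:
(A) d/dt[x^2 + y^2] = 2x*dx/dt + 2y*dy/dt = 2x*y + 2y*(-x) = 0
(B) d/dt[x + y] = y + (-x) = y - x, not identically 0
(C) d/dt[x - y] = y - (-x) = x + y, not identically 0
(D) d/dt[x*y] = (dx/dt)y + x(dy/dt) = y^2 - x^2, not identically 0

Only (A) has zero time-derivative. So x^2 + y^2 (the squared radius; trajectories are circles) is the conserved quantity.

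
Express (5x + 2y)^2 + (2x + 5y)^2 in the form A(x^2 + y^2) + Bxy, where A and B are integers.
29(x^2 + y^2) + 40xy

Expanding: (5x + 2y)^2 = 25x^2 + 20xy + 4y^2
(2x + 5y)^2 = 4x^2 + 20xy + 25y^2
Sum = (25+4)(x^2+y^2) + 40xy = 29(x^2 + y^2) + 40xy
This is symmetric in x and y.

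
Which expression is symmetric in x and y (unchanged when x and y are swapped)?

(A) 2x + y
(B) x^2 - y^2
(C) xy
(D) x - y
C

A symmetric expression is unchanged when the variables are permuted; here the transformation to test is the swap (x, y) -> (y, x).
Substitute the transformed coordinates into each option and compare with the original:
(A) 2x + y  ->  2(y) + (x) = x + 2y   [differs from 2x + y: not invariant]
(B) x^2 - y^2  ->  (y)^2 - (x)^2 = -x^2 + y^2   [differs from x^2 - y^2: not invariant]
(C) xy  ->  (y)(x) = xy   [equals xy: invariant]
(D) x - y  ->  (y) - (x) = -x + y   [differs from x - y: not invariant]

Only option (C), xy, is unchanged by the transformation.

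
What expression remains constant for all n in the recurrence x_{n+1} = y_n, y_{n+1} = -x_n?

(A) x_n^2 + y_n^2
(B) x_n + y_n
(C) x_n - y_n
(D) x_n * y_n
A

For the recurrence x_{n+1} = y_n, y_{n+1} = -x_n:

x_{n+1}^2 + y_{n+1}^2 = y_n^2 + (-x_n)^2 = x_n^2 + y_n^2
The sum of squares is conserved (like energy in a harmonic oscillator).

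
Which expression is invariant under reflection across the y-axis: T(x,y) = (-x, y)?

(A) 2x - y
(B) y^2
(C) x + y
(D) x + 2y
B

The map is reflection across the y-axis: T(x,y) = (-x, y).
Substitute the transformed coordinates into each option and compare with the original:
(A) 2x - y  ->  2(-x) - (y) = -2x - y   [differs from 2x - y: not invariant]
(B) y^2  ->  (y)^2 = y^2   [equals y^2: invariant]
(C) x + y  ->  (-x) + (y) = -x + y   [differs from x + y: not invariant]
(D) x + 2y  ->  (-x) + 2(y) = -x + 2y   [differs from x + 2y: not invariant]

Only option (B), y^2, is unchanged by the transformation.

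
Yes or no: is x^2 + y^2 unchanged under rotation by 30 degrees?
Yes

Applying rotation by 30 degrees: x' = x*cos(30 degrees) - y*sin(30 degrees) = sqrt(3)x/2 - y/2, y' = x*sin(30 degrees) + y*cos(30 degrees) = x/2 + sqrt(3)y/2

Substituting into x^2 + y^2:
(sqrt(3)x/2 - y/2)^2 + (x/2 + sqrt(3)y/2)^2
= x^2 + y^2

This equals the original expression x^2 + y^2, so it IS invariant.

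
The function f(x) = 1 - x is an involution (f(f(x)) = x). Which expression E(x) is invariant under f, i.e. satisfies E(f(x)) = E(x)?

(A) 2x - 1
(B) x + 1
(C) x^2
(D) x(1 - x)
D

Replace x by f(x) = 1 - x in each option and simplify. As a quick numerical cross-check, also compare E(5) with E(f(5)) = E(-4).

(A) 2x - 1  ->  2(1 - x) - 1 = 1 - 2x; check: E(5) = 9 but E(-4) = -9.   [not invariant]
(B) x + 1  ->  (1 - x) + 1 = 2 - x; check: E(5) = 6 but E(-4) = -3.   [not invariant]
(C) x^2  ->  (1 - x)^2 = (x - 1)^2; check: E(5) = 25 but E(-4) = 16.   [not invariant]
(D) x(1 - x)  ->  (1 - x)(1 - (1 - x)), which simplifies back to x(1 - x); check: E(5) = -20, E(-4) = -20.   [invariant]

Only (D) is unchanged. E is symmetric under swapping x with f(x) = 1 - x, which is exactly what an involution does.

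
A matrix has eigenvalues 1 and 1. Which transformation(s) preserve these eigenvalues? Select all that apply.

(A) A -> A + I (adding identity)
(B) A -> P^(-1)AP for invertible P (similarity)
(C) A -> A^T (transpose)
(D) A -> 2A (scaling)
B and C

Eigenvalues are preserved by:
1. Similarity transformations: A -> P^(-1)AP (same characteristic polynomial)
2. Transpose: A^T has the same eigenvalues as A

Eigenvalues are NOT preserved by:
- Adding identity: eigenvalues become 1+1, 1+1
- Scaling: eigenvalues become 2, 2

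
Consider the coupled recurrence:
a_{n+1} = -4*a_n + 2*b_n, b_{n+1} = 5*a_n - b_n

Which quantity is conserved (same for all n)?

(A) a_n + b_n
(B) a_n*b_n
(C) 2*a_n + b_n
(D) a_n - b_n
A

Replace a_n by a_{n+1} = -4*a_n + 2*b_n and b_n by b_{n+1} = 5*a_n - b_n in each option and simplify:
(A) a_n + b_n  ->  (-4*a_n + 2*b_n) + (5*a_n - b_n) = a_n + b_n   [conserved]
(B) a_n*b_n  ->  (-4*a_n + 2*b_n)*(5*a_n - b_n) = -20*a_n^2 + 14*a_n*b_n - 2*b_n^2   [not conserved]
(C) 2*a_n + b_n  ->  2*(-4*a_n + 2*b_n) + (5*a_n - b_n) = -3*a_n + 3*b_n   [not conserved]
(D) a_n - b_n  ->  (-4*a_n + 2*b_n) - (5*a_n - b_n) = -9*a_n + 3*b_n   [not conserved]

Only (A) a_n + b_n returns to itself after one step, so it is the conserved quantity.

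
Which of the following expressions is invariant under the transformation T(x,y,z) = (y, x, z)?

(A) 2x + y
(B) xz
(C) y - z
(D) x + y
D

Apply T(x,y,z) = (y, x, z) to each option, i.e. replace (x, y, z) by the transformed coordinates.
Substitute the transformed coordinates into each option and compare with the original:
(A) 2x + y  ->  2(y) + (x) = x + 2y   [differs from 2x + y: not invariant]
(B) xz  ->  (y)(z) = yz   [differs from xz: not invariant]
(C) y - z  ->  (x) - (z) = x - z   [differs from y - z: not invariant]
(D) x + y  ->  (y) + (x) = x + y   [equals x + y: invariant]

Only option (D), x + y, is unchanged by the transformation.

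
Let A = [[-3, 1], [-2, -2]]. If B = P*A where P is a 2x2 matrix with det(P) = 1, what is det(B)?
8

By the multiplicative property of determinants, det(B) = det(P*A) = det(P) * det(A) = det(A),
so the determinant is invariant under multiplication by any determinant-1 matrix; we just need det(A).

det(A) = (-3)(-2) - (1)(-2) = 6 - (-2) = 8

Therefore det(B) = 1 * 8 = 8.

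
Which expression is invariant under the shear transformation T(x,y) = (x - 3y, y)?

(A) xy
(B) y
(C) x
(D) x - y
B

Under the shear T(x,y) = (x - 3y, y):
Substitute the transformed coordinates into each option and compare with the original:
(A) xy  ->  (x - 3y)(y) = xy - 3y^2   [differs from xy: not invariant]
(B) y  ->  (y) = y   [equals y: invariant]
(C) x  ->  (x - 3y) = x - 3y   [differs from x: not invariant]
(D) x - y  ->  (x - 3y) - (y) = x - 4y   [differs from x - y: not invariant]

Only option (B), y, is unchanged by the transformation.
A horizontal shear moves points parallel to the x-axis, so the y-coordinate (and any function of y alone) is unchanged.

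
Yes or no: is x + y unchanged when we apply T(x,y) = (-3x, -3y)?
No

Substitute T(x,y) = (-3x, -3y) into the expression and compare with the original.

Original: x + y
After applying T: (-3x) + (-3y) = -3x - 3y

This differs from the original x + y (difference: -4x - 4y), so the expression is NOT invariant.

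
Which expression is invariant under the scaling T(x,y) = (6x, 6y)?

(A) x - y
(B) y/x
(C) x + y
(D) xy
B

Under the uniform scaling T(x,y) = (6x, 6y):
Substitute the transformed coordinates into each option and compare with the original:
(A) x - y  ->  (6x) - (6y) = 6x - 6y   [differs from x - y: not invariant]
(B) y/x  ->  (6y)/(6x) = y/x   [equals y/x: invariant]
(C) x + y  ->  (6x) + (6y) = 6x + 6y   [differs from x + y: not invariant]
(D) xy  ->  (6x)(6y) = 36xy   [differs from xy: not invariant]

Only option (B), y/x, is unchanged by the transformation.
The common factor 6 cancels in a ratio of coordinates, while sums, products and sums of squares pick up factors of 6 or 36.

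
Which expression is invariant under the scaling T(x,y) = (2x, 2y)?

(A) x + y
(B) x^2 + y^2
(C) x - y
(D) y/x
D

Under the uniform scaling T(x,y) = (2x, 2y):
Substitute the transformed coordinates into each option and compare with the original:
(A) x + y  ->  (2x) + (2y) = 2x + 2y   [differs from x + y: not invariant]
(B) x^2 + y^2  ->  (2x)^2 + (2y)^2 = 4x^2 + 4y^2   [differs from x^2 + y^2: not invariant]
(C) x - y  ->  (2x) - (2y) = 2x - 2y   [differs from x - y: not invariant]
(D) y/x  ->  (2y)/(2x) = y/x   [equals y/x: invariant]

Only option (D), y/x, is unchanged by the transformation.
The common factor 2 cancels in a ratio of coordinates, while sums, products and sums of squares pick up factors of 2 or 4.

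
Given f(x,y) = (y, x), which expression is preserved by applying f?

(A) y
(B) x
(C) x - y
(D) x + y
D

For f(x,y) = (y, x):
After applying f: x' = y, y' = x. So x' + y' = y + x = x + y.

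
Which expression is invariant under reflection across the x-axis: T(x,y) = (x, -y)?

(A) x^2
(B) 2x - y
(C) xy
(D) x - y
A

The map is reflection across the x-axis: T(x,y) = (x, -y).
Substitute the transformed coordinates into each option and compare with the original:
(A) x^2  ->  (x)^2 = x^2   [equals x^2: invariant]
(B) 2x - y  ->  2(x) - (-y) = 2x + y   [differs from 2x - y: not invariant]
(C) xy  ->  (x)(-y) = -xy   [differs from xy: not invariant]
(D) x - y  ->  (x) - (-y) = x + y   [differs from x - y: not invariant]

Only option (A), x^2, is unchanged by the transformation.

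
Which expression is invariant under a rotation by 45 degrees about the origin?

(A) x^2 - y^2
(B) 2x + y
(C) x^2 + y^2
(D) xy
C

A rotation by 45 degrees sends (x, y) to (sqrt(2)x/2 - sqrt(2)y/2, sqrt(2)x/2 + sqrt(2)y/2).
Substitute the transformed coordinates into each option and compare with the original:
(A) x^2 - y^2  ->  (sqrt(2)x/2 - sqrt(2)y/2)^2 - (sqrt(2)x/2 + sqrt(2)y/2)^2 = -2xy   [differs from x^2 - y^2: not invariant]
(B) 2x + y  ->  2(sqrt(2)x/2 - sqrt(2)y/2) + (sqrt(2)x/2 + sqrt(2)y/2) = 3sqrt(2)x/2 - sqrt(2)y/2   [differs from 2x + y: not invariant]
(C) x^2 + y^2  ->  (sqrt(2)x/2 - sqrt(2)y/2)^2 + (sqrt(2)x/2 + sqrt(2)y/2)^2 = x^2 + y^2   [equals x^2 + y^2: invariant]
(D) xy  ->  (sqrt(2)x/2 - sqrt(2)y/2)(sqrt(2)x/2 + sqrt(2)y/2) = x^2/2 - y^2/2   [differs from xy: not invariant]

Only option (C), x^2 + y^2, is unchanged by the transformation.
Geometrically, x^2 + y^2 is the squared distance from the origin, which every rotation about the origin preserves.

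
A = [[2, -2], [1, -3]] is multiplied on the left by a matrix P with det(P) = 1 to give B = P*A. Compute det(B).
-4

By the multiplicative property of determinants, det(B) = det(P*A) = det(P) * det(A) = det(A),
so the determinant is invariant under multiplication by any determinant-1 matrix; we just need det(A).

det(A) = (2)(-3) - (-2)(1) = -6 - (-2) = -4

Therefore det(B) = 1 * (-4) = -4.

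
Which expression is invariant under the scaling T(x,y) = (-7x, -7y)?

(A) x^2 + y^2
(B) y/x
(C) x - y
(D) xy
B

Under the uniform scaling T(x,y) = (-7x, -7y):
Substitute the transformed coordinates into each option and compare with the original:
(A) x^2 + y^2  ->  (-7x)^2 + (-7y)^2 = 49x^2 + 49y^2   [differs from x^2 + y^2: not invariant]
(B) y/x  ->  (-7y)/(-7x) = y/x   [equals y/x: invariant]
(C) x - y  ->  (-7x) - (-7y) = -7x + 7y   [differs from x - y: not invariant]
(D) xy  ->  (-7x)(-7y) = 49xy   [differs from xy: not invariant]

Only option (B), y/x, is unchanged by the transformation.
The common factor -7 cancels in a ratio of coordinates, while sums, products and sums of squares pick up factors of -7 or 49.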